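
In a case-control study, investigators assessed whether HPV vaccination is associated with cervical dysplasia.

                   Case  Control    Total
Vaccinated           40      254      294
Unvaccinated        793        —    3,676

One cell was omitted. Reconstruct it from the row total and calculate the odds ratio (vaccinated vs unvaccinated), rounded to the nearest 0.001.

The missing cell is in the unexposed row: 3676 − 793 = 2883.
So a = 40, b = 254, c = 793, d = 2883.
OR = (a·d)/(b·c) = (40 × 2883) / (254 × 793) = 115320 / 201422 = 0.57253

0.573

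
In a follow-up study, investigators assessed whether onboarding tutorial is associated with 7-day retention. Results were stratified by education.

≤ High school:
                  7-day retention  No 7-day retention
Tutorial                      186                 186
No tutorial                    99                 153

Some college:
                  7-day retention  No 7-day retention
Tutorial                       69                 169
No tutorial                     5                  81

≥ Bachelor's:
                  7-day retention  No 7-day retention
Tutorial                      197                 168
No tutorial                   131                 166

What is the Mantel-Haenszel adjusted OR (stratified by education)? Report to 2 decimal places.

OR_MH = Σ(aᵢdᵢ/nᵢ) / Σ(bᵢcᵢ/nᵢ), where nᵢ is the stratum total.
Stratum 1 (≤ High school): n = 624; a·d/n = 186·153/624 = 45.6058; b·c/n = 186·99/624 = 29.5096
Stratum 2 (Some college): n = 324; a·d/n = 69·81/324 = 17.2500; b·c/n = 169·5/324 = 2.6080
Stratum 3 (≥ Bachelor's): n = 662; a·d/n = 197·166/662 = 49.3988; b·c/n = 168·131/662 = 33.2447
OR_MH = (45.6058 + 17.2500 + 49.3988) / (29.5096 + 2.6080 + 33.2447) = 112.2546 / 65.3624 = 1.71742

1.72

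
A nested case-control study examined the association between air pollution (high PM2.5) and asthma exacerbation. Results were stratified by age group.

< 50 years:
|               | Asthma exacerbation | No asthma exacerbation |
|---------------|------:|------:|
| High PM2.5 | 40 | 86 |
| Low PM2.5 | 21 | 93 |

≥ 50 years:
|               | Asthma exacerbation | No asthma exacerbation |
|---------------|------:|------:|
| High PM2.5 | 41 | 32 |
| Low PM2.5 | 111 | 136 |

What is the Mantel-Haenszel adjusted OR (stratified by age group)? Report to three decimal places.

OR_MH = Σ(aᵢdᵢ/nᵢ) / Σ(bᵢcᵢ/nᵢ), where nᵢ is the stratum total.
Stratum 1 (< 50 years): n = 240; a·d/n = 40·93/240 = 15.5000; b·c/n = 86·21/240 = 7.5250
Stratum 2 (≥ 50 years): n = 320; a·d/n = 41·136/320 = 17.4250; b·c/n = 32·111/320 = 11.1000
OR_MH = (15.5000 + 17.4250) / (7.5250 + 11.1000) = 32.9250 / 18.6250 = 1.76779

1.768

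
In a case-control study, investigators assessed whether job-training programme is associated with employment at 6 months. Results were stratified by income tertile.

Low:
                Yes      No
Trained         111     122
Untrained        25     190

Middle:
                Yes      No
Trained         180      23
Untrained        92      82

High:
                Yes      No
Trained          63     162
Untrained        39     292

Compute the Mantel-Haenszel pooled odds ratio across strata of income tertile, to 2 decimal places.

OR_MH = Σ(aᵢdᵢ/nᵢ) / Σ(bᵢcᵢ/nᵢ), where nᵢ is the stratum total.
Stratum 1 (Low): n = 448; a·d/n = 111·190/448 = 47.0759; b·c/n = 122·25/448 = 6.8080
Stratum 2 (Middle): n = 377; a·d/n = 180·82/377 = 39.1512; b·c/n = 23·92/377 = 5.6127
Stratum 3 (High): n = 556; a·d/n = 63·292/556 = 33.0863; b·c/n = 162·39/556 = 11.3633
OR_MH = (47.0759 + 39.1512 + 33.0863) / (6.8080 + 5.6127 + 11.3633) = 119.3134 / 23.7841 = 5.01652

5.02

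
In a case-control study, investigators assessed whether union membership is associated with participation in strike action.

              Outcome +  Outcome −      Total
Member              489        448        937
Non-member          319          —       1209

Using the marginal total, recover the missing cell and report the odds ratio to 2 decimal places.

The missing cell is in the unexposed row: 1209 − 319 = 890.
So a = 489, b = 448, c = 319, d = 890.
OR = (a·d)/(b·c) = (489 × 890) / (448 × 319) = 435210 / 142912 = 3.04530

3.05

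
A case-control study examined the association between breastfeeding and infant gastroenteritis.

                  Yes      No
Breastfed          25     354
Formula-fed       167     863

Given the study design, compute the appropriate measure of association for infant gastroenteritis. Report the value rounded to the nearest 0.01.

0.36

Cells: a = 25, b = 354, c = 167, d = 863.
This is a case-control study: participants were sampled on outcome status, so risks in the source population cannot be estimated directly — relative risk is not valid here. The odds ratio is the appropriate measure.
OR = (a·d)/(b·c) = (25 × 863) / (354 × 167) = 21575 / 59118 = 0.36495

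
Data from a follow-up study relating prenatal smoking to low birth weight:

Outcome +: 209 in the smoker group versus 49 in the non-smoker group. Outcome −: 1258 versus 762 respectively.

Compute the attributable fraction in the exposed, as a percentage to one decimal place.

57.6

From the description: a = 209, b = 1258, c = 49, d = 762.
Risk in exposed = 209/1467 = 0.14247; risk in unexposed = 49/811 = 0.06042.
RR = 0.14247/0.06042 = 2.35798
AR% = (RR − 1)/RR × 100 = (2.35798 − 1)/2.35798 × 100 = 57.5909%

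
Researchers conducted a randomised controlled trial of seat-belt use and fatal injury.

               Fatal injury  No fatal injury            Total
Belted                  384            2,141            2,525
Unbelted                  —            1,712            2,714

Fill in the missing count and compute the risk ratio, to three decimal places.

The missing cell is in the unexposed row: 2714 − 1712 = 1002.
So a = 384, b = 2141, c = 1002, d = 1712.
RR = [a/(a+b)] / [c/(c+d)] = (384/2525) / (1002/2714) = 0.15208/0.36920 = 0.41192

0.412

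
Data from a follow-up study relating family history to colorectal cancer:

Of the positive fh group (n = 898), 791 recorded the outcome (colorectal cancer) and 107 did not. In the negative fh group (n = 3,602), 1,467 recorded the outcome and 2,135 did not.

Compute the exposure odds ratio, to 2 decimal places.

10.76

From the description: a = 791, b = 107, c = 1467, d = 2135.
OR = (a·d)/(b·c) = (791 × 2135) / (107 × 1467) = 1688785 / 156969 = 10.75872
The odds of colorectal cancer are about 10.76 times as high in the positive fh group.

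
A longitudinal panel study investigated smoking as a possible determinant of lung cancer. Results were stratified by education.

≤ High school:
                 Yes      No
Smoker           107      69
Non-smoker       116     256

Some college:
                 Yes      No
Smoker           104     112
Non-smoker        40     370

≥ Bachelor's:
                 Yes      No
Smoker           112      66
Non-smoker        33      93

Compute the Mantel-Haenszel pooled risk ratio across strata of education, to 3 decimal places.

RR_MH = Σ(aᵢ·n₀ᵢ/nᵢ) / Σ(cᵢ·n₁ᵢ/nᵢ), with n₁ᵢ = aᵢ+bᵢ (exposed), n₀ᵢ = cᵢ+dᵢ (unexposed), nᵢ = n₁ᵢ+n₀ᵢ.
Stratum 1 (≤ High school): n₁ = 176, n₀ = 372, n = 548; a·n₀/n = 107·372/548 = 72.6350; c·n₁/n = 116·176/548 = 37.2555
Stratum 2 (Some college): n₁ = 216, n₀ = 410, n = 626; a·n₀/n = 104·410/626 = 68.1150; c·n₁/n = 40·216/626 = 13.8019
Stratum 3 (≥ Bachelor's): n₁ = 178, n₀ = 126, n = 304; a·n₀/n = 112·126/304 = 46.4211; c·n₁/n = 33·178/304 = 19.3224
RR_MH = (72.6350 + 68.1150 + 46.4211) / (37.2555 + 13.8019 + 19.3224) = 187.1711 / 70.3798 = 2.65945

2.659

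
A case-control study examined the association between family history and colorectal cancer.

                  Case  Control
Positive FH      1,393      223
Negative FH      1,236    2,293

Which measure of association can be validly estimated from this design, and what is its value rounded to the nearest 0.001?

11.589

Cells: a = 1393, b = 223, c = 1236, d = 2293.
This is a case-control study: participants were sampled on outcome status, so risks in the source population cannot be estimated directly — relative risk is not valid here. The odds ratio is the appropriate measure.
OR = (a·d)/(b·c) = (1393 × 2293) / (223 × 1236) = 3194149 / 275628 = 11.58862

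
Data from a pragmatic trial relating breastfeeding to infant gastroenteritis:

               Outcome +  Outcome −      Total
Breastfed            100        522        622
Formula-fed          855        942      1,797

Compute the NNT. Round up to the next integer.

4

Risk in treated group = 100/622 = 0.16077; risk in control = 855/1797 = 0.47579.
Absolute risk reduction = 0.47579 − 0.16077 = 0.31502
NNT = 1 / ARR = 1 / 0.31502 = 3.174 → round up → 4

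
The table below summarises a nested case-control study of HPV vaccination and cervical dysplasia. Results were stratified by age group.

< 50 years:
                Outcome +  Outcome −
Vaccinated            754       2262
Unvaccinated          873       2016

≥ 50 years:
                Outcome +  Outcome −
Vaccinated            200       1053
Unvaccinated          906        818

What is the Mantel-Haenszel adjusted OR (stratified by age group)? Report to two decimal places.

OR_MH = Σ(aᵢdᵢ/nᵢ) / Σ(bᵢcᵢ/nᵢ), where nᵢ is the stratum total.
Stratum 1 (< 50 years): n = 5905; a·d/n = 754·2016/5905 = 257.4198; b·c/n = 2262·873/5905 = 334.4159
Stratum 2 (≥ 50 years): n = 2977; a·d/n = 200·818/2977 = 54.9547; b·c/n = 1053·906/2977 = 320.4629
OR_MH = (257.4198 + 54.9547) / (334.4159 + 320.4629) = 312.3745 / 654.8788 = 0.47700

0.48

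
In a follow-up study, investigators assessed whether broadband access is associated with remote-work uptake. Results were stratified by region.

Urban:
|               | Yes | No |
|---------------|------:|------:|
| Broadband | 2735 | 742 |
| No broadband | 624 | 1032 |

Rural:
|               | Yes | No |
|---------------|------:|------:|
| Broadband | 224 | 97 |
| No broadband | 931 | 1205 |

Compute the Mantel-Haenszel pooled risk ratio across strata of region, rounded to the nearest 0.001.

1.979

RR_MH = Σ(aᵢ·n₀ᵢ/nᵢ) / Σ(cᵢ·n₁ᵢ/nᵢ), with n₁ᵢ = aᵢ+bᵢ (exposed), n₀ᵢ = cᵢ+dᵢ (unexposed), nᵢ = n₁ᵢ+n₀ᵢ.
Stratum 1 (Urban): n₁ = 3477, n₀ = 1656, n = 5133; a·n₀/n = 2735·1656/5133 = 882.3612; c·n₁/n = 624·3477/5133 = 422.6861
Stratum 2 (Rural): n₁ = 321, n₀ = 2136, n = 2457; a·n₀/n = 224·2136/2457 = 194.7350; c·n₁/n = 931·321/2457 = 121.6325
RR_MH = (882.3612 + 194.7350) / (422.6861 + 121.6325) = 1077.0962 / 544.3186 = 1.97880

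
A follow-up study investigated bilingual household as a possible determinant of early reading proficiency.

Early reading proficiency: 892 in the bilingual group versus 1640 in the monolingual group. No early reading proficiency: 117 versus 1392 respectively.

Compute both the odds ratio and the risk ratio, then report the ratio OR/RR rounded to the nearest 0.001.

From the description: a = 892, b = 117, c = 1640, d = 1392.
OR = (892·1392)/(117·1640) = 1241664/191880 = 6.47104
Risk in exposed = 892/1009 = 0.88404; risk in unexposed = 1640/3032 = 0.54090; RR = 1.63440
OR/RR = 6.47104 / 1.63440 = 3.95927
The outcome is not rare, so the OR lies further from 1 than the RR.

3.959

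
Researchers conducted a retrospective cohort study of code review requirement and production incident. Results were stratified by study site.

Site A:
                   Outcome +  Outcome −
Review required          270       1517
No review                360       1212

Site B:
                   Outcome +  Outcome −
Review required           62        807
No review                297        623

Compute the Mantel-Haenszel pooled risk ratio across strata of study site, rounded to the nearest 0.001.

0.471

RR_MH = Σ(aᵢ·n₀ᵢ/nᵢ) / Σ(cᵢ·n₁ᵢ/nᵢ), with n₁ᵢ = aᵢ+bᵢ (exposed), n₀ᵢ = cᵢ+dᵢ (unexposed), nᵢ = n₁ᵢ+n₀ᵢ.
Stratum 1 (Site A): n₁ = 1787, n₀ = 1572, n = 3359; a·n₀/n = 270·1572/3359 = 126.3590; c·n₁/n = 360·1787/3359 = 191.5213
Stratum 2 (Site B): n₁ = 869, n₀ = 920, n = 1789; a·n₀/n = 62·920/1789 = 31.8837; c·n₁/n = 297·869/1789 = 144.2666
RR_MH = (126.3590 + 31.8837) / (191.5213 + 144.2666) = 158.2428 / 335.7879 = 0.47126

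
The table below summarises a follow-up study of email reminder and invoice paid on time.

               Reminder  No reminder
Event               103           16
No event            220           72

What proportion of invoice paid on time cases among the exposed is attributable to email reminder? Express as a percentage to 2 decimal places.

Reading the table with exposure as columns: a = 103 (Reminder, case), b = 220 (Reminder, non-case), c = 16 (No reminder, case), d = 72.
Risk in exposed = 103/323 = 0.31889; risk in unexposed = 16/88 = 0.18182.
RR = 0.31889/0.18182 = 1.75387
AR% = (RR − 1)/RR × 100 = (1.75387 − 1)/1.75387 × 100 = 42.9832%

42.98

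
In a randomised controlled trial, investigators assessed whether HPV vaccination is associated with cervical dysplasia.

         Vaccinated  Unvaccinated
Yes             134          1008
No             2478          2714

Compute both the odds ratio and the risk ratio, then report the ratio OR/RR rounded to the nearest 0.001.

Reading the table with exposure as columns: a = 134 (Vaccinated, case), b = 2478 (Vaccinated, non-case), c = 1008 (Unvaccinated, case), d = 2714.
OR = (134·2714)/(2478·1008) = 363676/2497824 = 0.14560
Risk in exposed = 134/2612 = 0.05130; risk in unexposed = 1008/3722 = 0.27082; RR = 0.18943
OR/RR = 0.14560 / 0.18943 = 0.76861
The outcome is not rare, so the OR lies further from 1 than the RR.

0.769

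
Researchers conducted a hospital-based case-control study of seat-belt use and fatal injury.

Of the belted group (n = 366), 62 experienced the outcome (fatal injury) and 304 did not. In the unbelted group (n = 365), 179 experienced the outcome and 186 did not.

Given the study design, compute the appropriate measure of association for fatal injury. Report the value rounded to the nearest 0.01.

From the description: a = 62, b = 304, c = 179, d = 186.
This is a hospital-based case-control study: participants were sampled on outcome status, so risks in the source population cannot be estimated directly — relative risk is not valid here. The odds ratio is the appropriate measure.
OR = (a·d)/(b·c) = (62 × 186) / (304 × 179) = 11532 / 54416 = 0.21192

0.21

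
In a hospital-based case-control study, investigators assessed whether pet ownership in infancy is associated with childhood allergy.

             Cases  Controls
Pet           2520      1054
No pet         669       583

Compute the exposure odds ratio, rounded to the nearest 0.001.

Cells: a = 2520, b = 1054, c = 669, d = 583.
OR = (a·d)/(b·c) = (2520 × 583) / (1054 × 669) = 1469160 / 705126 = 2.08354
The odds of childhood allergy are about 2.08 times as high in the pet group.

2.084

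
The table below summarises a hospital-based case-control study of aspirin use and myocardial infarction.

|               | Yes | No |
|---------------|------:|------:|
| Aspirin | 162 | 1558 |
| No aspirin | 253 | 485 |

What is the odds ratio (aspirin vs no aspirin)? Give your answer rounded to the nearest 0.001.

0.199

Cells: a = 162, b = 1558, c = 253, d = 485.
OR = (a·d)/(b·c) = (162 × 485) / (1558 × 253) = 78570 / 394174 = 0.19933
Exposure is associated with lower odds of myocardial infarction (OR = 0.20 < 1).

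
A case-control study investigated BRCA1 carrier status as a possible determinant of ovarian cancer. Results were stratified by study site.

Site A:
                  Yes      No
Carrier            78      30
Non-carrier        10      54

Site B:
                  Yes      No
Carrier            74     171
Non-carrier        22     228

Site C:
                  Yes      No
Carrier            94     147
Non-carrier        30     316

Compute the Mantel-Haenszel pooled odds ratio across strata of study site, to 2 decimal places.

6.48

OR_MH = Σ(aᵢdᵢ/nᵢ) / Σ(bᵢcᵢ/nᵢ), where nᵢ is the stratum total.
Stratum 1 (Site A): n = 172; a·d/n = 78·54/172 = 24.4884; b·c/n = 30·10/172 = 1.7442
Stratum 2 (Site B): n = 495; a·d/n = 74·228/495 = 34.0848; b·c/n = 171·22/495 = 7.6000
Stratum 3 (Site C): n = 587; a·d/n = 94·316/587 = 50.6031; b·c/n = 147·30/587 = 7.5128
OR_MH = (24.4884 + 34.0848 + 50.6031) / (1.7442 + 7.6000 + 7.5128) = 109.1763 / 16.8570 = 6.47663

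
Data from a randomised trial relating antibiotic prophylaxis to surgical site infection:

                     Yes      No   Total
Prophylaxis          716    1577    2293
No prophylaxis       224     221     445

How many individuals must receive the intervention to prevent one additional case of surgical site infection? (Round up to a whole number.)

Risk in treated group = 716/2293 = 0.31225; risk in control = 224/445 = 0.50337.
Absolute risk reduction = 0.50337 − 0.31225 = 0.19112
NNT = 1 / ARR = 1 / 0.19112 = 5.232 → round up → 6

6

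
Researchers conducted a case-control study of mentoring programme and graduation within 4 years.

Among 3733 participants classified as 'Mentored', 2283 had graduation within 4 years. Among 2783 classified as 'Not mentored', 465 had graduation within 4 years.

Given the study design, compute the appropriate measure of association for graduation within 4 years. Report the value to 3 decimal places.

From the description: a = 2283, b = 1450, c = 465, d = 2318.
This is a case-control study: participants were sampled on outcome status, so risks in the source population cannot be estimated directly — relative risk is not valid here. The odds ratio is the appropriate measure.
OR = (a·d)/(b·c) = (2283 × 2318) / (1450 × 465) = 5291994 / 674250 = 7.84871

7.849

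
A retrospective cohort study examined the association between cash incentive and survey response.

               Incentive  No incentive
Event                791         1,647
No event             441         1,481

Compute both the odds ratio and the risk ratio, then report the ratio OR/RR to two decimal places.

1.32

Reading the table with exposure as columns: a = 791 (Incentive, case), b = 441 (Incentive, non-case), c = 1647 (No incentive, case), d = 1481.
OR = (791·1481)/(441·1647) = 1171471/726327 = 1.61287
Risk in exposed = 791/1232 = 0.64205; risk in unexposed = 1647/3128 = 0.52653; RR = 1.21938
OR/RR = 1.61287 / 1.21938 = 1.32270
The outcome is not rare, so the OR lies further from 1 than the RR.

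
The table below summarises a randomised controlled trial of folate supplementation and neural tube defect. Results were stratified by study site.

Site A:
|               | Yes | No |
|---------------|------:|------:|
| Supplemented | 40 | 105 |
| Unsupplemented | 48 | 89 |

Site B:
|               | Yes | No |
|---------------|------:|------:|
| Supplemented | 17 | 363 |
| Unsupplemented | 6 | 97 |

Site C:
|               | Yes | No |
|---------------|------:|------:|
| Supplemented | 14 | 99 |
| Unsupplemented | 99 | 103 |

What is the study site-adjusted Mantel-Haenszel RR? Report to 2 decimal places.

0.49

RR_MH = Σ(aᵢ·n₀ᵢ/nᵢ) / Σ(cᵢ·n₁ᵢ/nᵢ), with n₁ᵢ = aᵢ+bᵢ (exposed), n₀ᵢ = cᵢ+dᵢ (unexposed), nᵢ = n₁ᵢ+n₀ᵢ.
Stratum 1 (Site A): n₁ = 145, n₀ = 137, n = 282; a·n₀/n = 40·137/282 = 19.4326; c·n₁/n = 48·145/282 = 24.6809
Stratum 2 (Site B): n₁ = 380, n₀ = 103, n = 483; a·n₀/n = 17·103/483 = 3.6253; c·n₁/n = 6·380/483 = 4.7205
Stratum 3 (Site C): n₁ = 113, n₀ = 202, n = 315; a·n₀/n = 14·202/315 = 8.9778; c·n₁/n = 99·113/315 = 35.5143
RR_MH = (19.4326 + 3.6253 + 8.9778) / (24.6809 + 4.7205 + 35.5143) = 32.0357 / 64.9156 = 0.49350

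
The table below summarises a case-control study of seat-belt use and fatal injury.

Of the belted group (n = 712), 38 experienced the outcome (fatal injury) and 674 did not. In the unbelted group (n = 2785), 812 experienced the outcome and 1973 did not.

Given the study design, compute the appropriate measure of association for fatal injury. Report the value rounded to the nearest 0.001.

From the description: a = 38, b = 674, c = 812, d = 1973.
This is a case-control study: participants were sampled on outcome status, so risks in the source population cannot be estimated directly — relative risk is not valid here. The odds ratio is the appropriate measure.
OR = (a·d)/(b·c) = (38 × 1973) / (674 × 812) = 74974 / 547288 = 0.13699

0.137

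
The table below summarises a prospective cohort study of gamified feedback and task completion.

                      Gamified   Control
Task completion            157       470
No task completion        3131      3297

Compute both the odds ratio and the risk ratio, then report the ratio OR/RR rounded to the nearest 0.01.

0.92

Reading the table with exposure as columns: a = 157 (Gamified, case), b = 3131 (Gamified, non-case), c = 470 (Control, case), d = 3297.
OR = (157·3297)/(3131·470) = 517629/1471570 = 0.35175
Risk in exposed = 157/3288 = 0.04775; risk in unexposed = 470/3767 = 0.12477; RR = 0.38271
OR/RR = 0.35175 / 0.38271 = 0.91912
The outcome is not rare, so the OR lies further from 1 than the RR.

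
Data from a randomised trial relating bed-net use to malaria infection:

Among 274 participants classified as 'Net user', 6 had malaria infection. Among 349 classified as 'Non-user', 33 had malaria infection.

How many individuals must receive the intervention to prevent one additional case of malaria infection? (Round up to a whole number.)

14

Risk in treated group = 6/274 = 0.02190; risk in control = 33/349 = 0.09456.
Absolute risk reduction = 0.09456 − 0.02190 = 0.07266
NNT = 1 / ARR = 1 / 0.07266 = 13.763 → round up → 14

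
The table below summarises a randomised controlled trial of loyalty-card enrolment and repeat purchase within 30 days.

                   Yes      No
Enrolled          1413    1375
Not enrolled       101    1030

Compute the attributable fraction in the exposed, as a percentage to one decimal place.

Cells: a = 1413, b = 1375, c = 101, d = 1030.
Risk in exposed = 1413/2788 = 0.50681; risk in unexposed = 101/1131 = 0.08930.
RR = 0.50681/0.08930 = 5.67532
AR% = (RR − 1)/RR × 100 = (5.67532 − 1)/5.67532 × 100 = 82.3799%

82.4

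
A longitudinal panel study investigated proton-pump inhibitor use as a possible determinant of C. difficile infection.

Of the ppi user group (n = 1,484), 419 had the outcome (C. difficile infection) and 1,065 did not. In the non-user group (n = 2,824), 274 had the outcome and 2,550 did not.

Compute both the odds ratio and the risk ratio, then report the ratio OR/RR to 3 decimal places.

1.258

From the description: a = 419, b = 1065, c = 274, d = 2550.
OR = (419·2550)/(1065·274) = 1068450/291810 = 3.66146
Risk in exposed = 419/1484 = 0.28235; risk in unexposed = 274/2824 = 0.09703; RR = 2.91001
OR/RR = 3.66146 / 2.91001 = 1.25823
The outcome is not rare, so the OR lies further from 1 than the RR.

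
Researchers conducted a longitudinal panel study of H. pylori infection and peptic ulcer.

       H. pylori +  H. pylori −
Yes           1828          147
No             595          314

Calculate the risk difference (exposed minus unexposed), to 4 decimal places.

0.4356

Reading the table with exposure as columns: a = 1828 (H. pylori +, case), b = 595 (H. pylori +, non-case), c = 147 (H. pylori −, case), d = 314.
Risk in exposed = 1828/2423 = 0.754437; risk in unexposed = 147/461 = 0.318872.
Risk difference = 0.754437 − 0.318872 = 0.435565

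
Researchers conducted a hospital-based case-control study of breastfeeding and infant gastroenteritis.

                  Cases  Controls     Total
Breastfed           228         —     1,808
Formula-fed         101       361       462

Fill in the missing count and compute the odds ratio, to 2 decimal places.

The missing cell is in the exposed row: 1808 − 228 = 1580.
So a = 228, b = 1580, c = 101, d = 361.
OR = (a·d)/(b·c) = (228 × 361) / (1580 × 101) = 82308 / 159580 = 0.51578

0.52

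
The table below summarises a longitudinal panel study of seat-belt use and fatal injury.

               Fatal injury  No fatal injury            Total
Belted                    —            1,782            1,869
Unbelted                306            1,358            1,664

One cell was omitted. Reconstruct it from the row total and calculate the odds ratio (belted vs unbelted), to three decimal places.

The missing cell is in the exposed row: 1869 − 1782 = 87.
So a = 87, b = 1782, c = 306, d = 1358.
OR = (a·d)/(b·c) = (87 × 1358) / (1782 × 306) = 118146 / 545292 = 0.21667

0.217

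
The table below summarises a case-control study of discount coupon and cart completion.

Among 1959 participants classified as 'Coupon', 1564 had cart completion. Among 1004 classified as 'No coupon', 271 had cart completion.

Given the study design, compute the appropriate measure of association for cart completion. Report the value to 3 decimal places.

10.710

From the description: a = 1564, b = 395, c = 271, d = 733.
This is a case-control study: participants were sampled on outcome status, so risks in the source population cannot be estimated directly — relative risk is not valid here. The odds ratio is the appropriate measure.
OR = (a·d)/(b·c) = (1564 × 733) / (395 × 271) = 1146412 / 107045 = 10.70963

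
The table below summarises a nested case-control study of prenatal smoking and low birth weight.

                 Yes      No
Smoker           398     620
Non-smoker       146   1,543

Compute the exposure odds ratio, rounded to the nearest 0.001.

6.784

Cells: a = 398, b = 620, c = 146, d = 1543.
OR = (a·d)/(b·c) = (398 × 1543) / (620 × 146) = 614114 / 90520 = 6.78429
The odds of low birth weight are about 6.78 times as high in the smoker group.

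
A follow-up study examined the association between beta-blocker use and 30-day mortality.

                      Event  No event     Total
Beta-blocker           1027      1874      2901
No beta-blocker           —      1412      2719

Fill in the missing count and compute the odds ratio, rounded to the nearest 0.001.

0.592

The missing cell is in the unexposed row: 2719 − 1412 = 1307.
So a = 1027, b = 1874, c = 1307, d = 1412.
OR = (a·d)/(b·c) = (1027 × 1412) / (1874 × 1307) = 1450124 / 2449318 = 0.59205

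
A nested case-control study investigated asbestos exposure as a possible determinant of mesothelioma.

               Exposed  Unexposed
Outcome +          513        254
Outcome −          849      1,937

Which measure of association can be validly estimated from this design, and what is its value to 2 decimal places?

Reading the table with exposure as columns: a = 513 (Exposed, case), b = 849 (Exposed, non-case), c = 254 (Unexposed, case), d = 1937.
This is a nested case-control study: participants were sampled on outcome status, so risks in the source population cannot be estimated directly — relative risk is not valid here. The odds ratio is the appropriate measure.
OR = (a·d)/(b·c) = (513 × 1937) / (849 × 254) = 993681 / 215646 = 4.60793

4.61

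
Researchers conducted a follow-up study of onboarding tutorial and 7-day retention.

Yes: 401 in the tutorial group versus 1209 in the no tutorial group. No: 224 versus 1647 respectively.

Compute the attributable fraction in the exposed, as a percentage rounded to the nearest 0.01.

From the description: a = 401, b = 224, c = 1209, d = 1647.
Risk in exposed = 401/625 = 0.64160; risk in unexposed = 1209/2856 = 0.42332.
RR = 0.64160/0.42332 = 1.51564
AR% = (RR − 1)/RR × 100 = (1.51564 − 1)/1.51564 × 100 = 34.0213%

34.02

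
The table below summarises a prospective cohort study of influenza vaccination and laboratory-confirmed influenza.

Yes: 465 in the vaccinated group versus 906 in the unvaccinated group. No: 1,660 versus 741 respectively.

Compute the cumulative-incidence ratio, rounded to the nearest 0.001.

From the description: a = 465, b = 1660, c = 906, d = 741.
Risk in exposed = 465/2125 = 0.21882; risk in unexposed = 906/1647 = 0.55009.
RR = 0.21882 / 0.55009 = 0.39780
The risk is 60% lower among the exposed than among the unexposed.

0.398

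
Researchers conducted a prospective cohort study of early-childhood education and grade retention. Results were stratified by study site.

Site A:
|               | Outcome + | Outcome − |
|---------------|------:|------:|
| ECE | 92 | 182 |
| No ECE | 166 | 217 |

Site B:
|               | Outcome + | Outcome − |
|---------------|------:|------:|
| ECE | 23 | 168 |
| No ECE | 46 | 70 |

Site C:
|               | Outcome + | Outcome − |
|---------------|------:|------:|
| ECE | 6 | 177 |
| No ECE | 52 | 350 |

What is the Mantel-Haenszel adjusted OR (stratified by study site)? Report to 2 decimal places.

OR_MH = Σ(aᵢdᵢ/nᵢ) / Σ(bᵢcᵢ/nᵢ), where nᵢ is the stratum total.
Stratum 1 (Site A): n = 657; a·d/n = 92·217/657 = 30.3866; b·c/n = 182·166/657 = 45.9848
Stratum 2 (Site B): n = 307; a·d/n = 23·70/307 = 5.2443; b·c/n = 168·46/307 = 25.1726
Stratum 3 (Site C): n = 585; a·d/n = 6·350/585 = 3.5897; b·c/n = 177·52/585 = 15.7333
OR_MH = (30.3866 + 5.2443 + 3.5897) / (45.9848 + 25.1726 + 15.7333) = 39.2206 / 86.8908 = 0.45138

0.45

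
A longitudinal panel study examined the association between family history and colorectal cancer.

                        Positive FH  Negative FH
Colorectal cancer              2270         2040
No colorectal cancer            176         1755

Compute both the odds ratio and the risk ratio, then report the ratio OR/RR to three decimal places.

6.427

Reading the table with exposure as columns: a = 2270 (Positive FH, case), b = 176 (Positive FH, non-case), c = 2040 (Negative FH, case), d = 1755.
OR = (2270·1755)/(176·2040) = 3983850/359040 = 11.09584
Risk in exposed = 2270/2446 = 0.92805; risk in unexposed = 2040/3795 = 0.53755; RR = 1.72644
OR/RR = 11.09584 / 1.72644 = 6.42701
The outcome is not rare, so the OR lies further from 1 than the RR.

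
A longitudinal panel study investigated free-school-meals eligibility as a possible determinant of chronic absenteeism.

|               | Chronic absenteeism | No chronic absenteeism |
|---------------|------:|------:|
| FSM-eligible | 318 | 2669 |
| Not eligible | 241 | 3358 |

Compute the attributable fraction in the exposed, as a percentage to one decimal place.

37.1

Cells: a = 318, b = 2669, c = 241, d = 3358.
Risk in exposed = 318/2987 = 0.10646; risk in unexposed = 241/3599 = 0.06696.
RR = 0.10646/0.06696 = 1.58985
AR% = (RR − 1)/RR × 100 = (1.58985 − 1)/1.58985 × 100 = 37.1011%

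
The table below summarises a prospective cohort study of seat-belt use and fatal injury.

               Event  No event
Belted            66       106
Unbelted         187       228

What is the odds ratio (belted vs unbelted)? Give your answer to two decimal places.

0.76

Cells: a = 66, b = 106, c = 187, d = 228.
OR = (a·d)/(b·c) = (66 × 228) / (106 × 187) = 15048 / 19822 = 0.75916
Exposure is associated with lower odds of fatal injury (OR = 0.76 < 1).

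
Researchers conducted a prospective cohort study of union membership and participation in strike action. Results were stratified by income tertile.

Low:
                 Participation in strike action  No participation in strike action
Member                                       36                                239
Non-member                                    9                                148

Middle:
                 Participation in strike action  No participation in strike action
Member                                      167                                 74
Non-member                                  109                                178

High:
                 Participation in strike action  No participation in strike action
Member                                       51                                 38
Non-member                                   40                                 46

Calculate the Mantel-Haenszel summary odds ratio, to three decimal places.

2.835

OR_MH = Σ(aᵢdᵢ/nᵢ) / Σ(bᵢcᵢ/nᵢ), where nᵢ is the stratum total.
Stratum 1 (Low): n = 432; a·d/n = 36·148/432 = 12.3333; b·c/n = 239·9/432 = 4.9792
Stratum 2 (Middle): n = 528; a·d/n = 167·178/528 = 56.2992; b·c/n = 74·109/528 = 15.2765
Stratum 3 (High): n = 175; a·d/n = 51·46/175 = 13.4057; b·c/n = 38·40/175 = 8.6857
OR_MH = (12.3333 + 56.2992 + 13.4057) / (4.9792 + 15.2765 + 8.6857) = 82.0383 / 28.9414 = 2.83463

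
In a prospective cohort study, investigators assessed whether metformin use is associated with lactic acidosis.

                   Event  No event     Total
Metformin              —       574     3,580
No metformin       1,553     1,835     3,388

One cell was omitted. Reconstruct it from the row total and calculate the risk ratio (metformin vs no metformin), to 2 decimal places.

1.83

The missing cell is in the exposed row: 3580 − 574 = 3006.
So a = 3006, b = 574, c = 1553, d = 1835.
RR = [a/(a+b)] / [c/(c+d)] = (3006/3580) / (1553/3388) = 0.83966/0.45838 = 1.83180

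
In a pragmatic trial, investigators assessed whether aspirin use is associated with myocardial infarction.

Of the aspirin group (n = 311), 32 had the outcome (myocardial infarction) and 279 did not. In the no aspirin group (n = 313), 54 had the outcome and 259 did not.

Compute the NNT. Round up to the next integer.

Risk in treated group = 32/311 = 0.10289; risk in control = 54/313 = 0.17252.
Absolute risk reduction = 0.17252 − 0.10289 = 0.06963
NNT = 1 / ARR = 1 / 0.06963 = 14.362 → round up → 15

15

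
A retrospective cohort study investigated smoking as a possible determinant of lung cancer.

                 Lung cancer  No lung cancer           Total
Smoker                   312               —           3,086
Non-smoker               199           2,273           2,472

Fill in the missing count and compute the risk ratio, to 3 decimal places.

1.256

The missing cell is in the exposed row: 3086 − 312 = 2774.
So a = 312, b = 2774, c = 199, d = 2273.
RR = [a/(a+b)] / [c/(c+d)] = (312/3086) / (199/2472) = 0.10110/0.08050 = 1.25590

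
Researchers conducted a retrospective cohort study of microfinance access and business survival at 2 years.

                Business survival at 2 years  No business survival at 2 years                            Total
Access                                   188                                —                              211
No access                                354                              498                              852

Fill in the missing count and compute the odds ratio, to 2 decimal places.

The missing cell is in the exposed row: 211 − 188 = 23.
So a = 188, b = 23, c = 354, d = 498.
OR = (a·d)/(b·c) = (188 × 498) / (23 × 354) = 93624 / 8142 = 11.49889

11.50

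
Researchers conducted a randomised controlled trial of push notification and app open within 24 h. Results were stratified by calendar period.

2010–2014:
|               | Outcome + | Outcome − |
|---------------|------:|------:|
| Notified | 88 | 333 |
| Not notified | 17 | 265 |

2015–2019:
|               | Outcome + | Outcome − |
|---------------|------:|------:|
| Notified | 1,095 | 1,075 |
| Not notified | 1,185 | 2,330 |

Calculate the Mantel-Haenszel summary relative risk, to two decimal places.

RR_MH = Σ(aᵢ·n₀ᵢ/nᵢ) / Σ(cᵢ·n₁ᵢ/nᵢ), with n₁ᵢ = aᵢ+bᵢ (exposed), n₀ᵢ = cᵢ+dᵢ (unexposed), nᵢ = n₁ᵢ+n₀ᵢ.
Stratum 1 (2010–2014): n₁ = 421, n₀ = 282, n = 703; a·n₀/n = 88·282/703 = 35.3001; c·n₁/n = 17·421/703 = 10.1807
Stratum 2 (2015–2019): n₁ = 2170, n₀ = 3515, n = 5685; a·n₀/n = 1095·3515/5685 = 677.0317; c·n₁/n = 1185·2170/5685 = 452.3219
RR_MH = (35.3001 + 677.0317) / (10.1807 + 452.3219) = 712.3318 / 462.5026 = 1.54017

1.54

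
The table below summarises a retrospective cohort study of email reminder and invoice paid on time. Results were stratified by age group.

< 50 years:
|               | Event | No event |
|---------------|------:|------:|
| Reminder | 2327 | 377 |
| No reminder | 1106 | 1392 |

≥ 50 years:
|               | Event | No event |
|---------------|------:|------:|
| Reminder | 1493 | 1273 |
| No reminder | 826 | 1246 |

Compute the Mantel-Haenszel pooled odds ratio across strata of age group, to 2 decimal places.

3.39

OR_MH = Σ(aᵢdᵢ/nᵢ) / Σ(bᵢcᵢ/nᵢ), where nᵢ is the stratum total.
Stratum 1 (< 50 years): n = 5202; a·d/n = 2327·1392/5202 = 622.6805; b·c/n = 377·1106/5202 = 80.1542
Stratum 2 (≥ 50 years): n = 4838; a·d/n = 1493·1246/4838 = 384.5138; b·c/n = 1273·826/4838 = 217.3415
OR_MH = (622.6805 + 384.5138) / (80.1542 + 217.3415) = 1007.1944 / 297.4956 = 3.38558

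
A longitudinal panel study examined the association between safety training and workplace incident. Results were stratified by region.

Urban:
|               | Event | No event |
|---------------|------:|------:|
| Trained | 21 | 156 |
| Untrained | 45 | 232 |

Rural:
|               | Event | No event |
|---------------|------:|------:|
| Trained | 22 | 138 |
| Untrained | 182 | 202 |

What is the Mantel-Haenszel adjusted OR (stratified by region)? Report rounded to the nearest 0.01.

OR_MH = Σ(aᵢdᵢ/nᵢ) / Σ(bᵢcᵢ/nᵢ), where nᵢ is the stratum total.
Stratum 1 (Urban): n = 454; a·d/n = 21·232/454 = 10.7313; b·c/n = 156·45/454 = 15.4626
Stratum 2 (Rural): n = 544; a·d/n = 22·202/544 = 8.1691; b·c/n = 138·182/544 = 46.1691
OR_MH = (10.7313 + 8.1691) / (15.4626 + 46.1691) = 18.9004 / 61.6317 = 0.30667

0.31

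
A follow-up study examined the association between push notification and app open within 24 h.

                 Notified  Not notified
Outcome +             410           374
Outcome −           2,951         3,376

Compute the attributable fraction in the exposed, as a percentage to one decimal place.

Reading the table with exposure as columns: a = 410 (Notified, case), b = 2951 (Notified, non-case), c = 374 (Not notified, case), d = 3376.
Risk in exposed = 410/3361 = 0.12199; risk in unexposed = 374/3750 = 0.09973.
RR = 0.12199/0.09973 = 1.22314
AR% = (RR − 1)/RR × 100 = (1.22314 − 1)/1.22314 × 100 = 18.2430%

18.2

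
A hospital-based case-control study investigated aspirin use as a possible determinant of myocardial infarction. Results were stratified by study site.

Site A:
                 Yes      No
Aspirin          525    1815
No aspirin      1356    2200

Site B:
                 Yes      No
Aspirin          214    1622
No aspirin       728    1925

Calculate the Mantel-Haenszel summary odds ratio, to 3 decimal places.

0.423

OR_MH = Σ(aᵢdᵢ/nᵢ) / Σ(bᵢcᵢ/nᵢ), where nᵢ is the stratum total.
Stratum 1 (Site A): n = 5896; a·d/n = 525·2200/5896 = 195.8955; b·c/n = 1815·1356/5896 = 417.4254
Stratum 2 (Site B): n = 4489; a·d/n = 214·1925/4489 = 91.7688; b·c/n = 1622·728/4489 = 263.0466
OR_MH = (195.8955 + 91.7688) / (417.4254 + 263.0466) = 287.6643 / 680.4719 = 0.42274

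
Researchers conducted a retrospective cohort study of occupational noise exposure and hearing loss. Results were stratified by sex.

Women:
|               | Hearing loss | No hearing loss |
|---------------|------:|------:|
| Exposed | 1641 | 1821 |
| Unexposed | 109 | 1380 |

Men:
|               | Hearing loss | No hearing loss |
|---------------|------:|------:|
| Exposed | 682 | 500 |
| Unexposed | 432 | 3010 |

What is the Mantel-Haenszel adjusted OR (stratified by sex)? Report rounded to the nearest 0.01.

OR_MH = Σ(aᵢdᵢ/nᵢ) / Σ(bᵢcᵢ/nᵢ), where nᵢ is the stratum total.
Stratum 1 (Women): n = 4951; a·d/n = 1641·1380/4951 = 457.3985; b·c/n = 1821·109/4951 = 40.0907
Stratum 2 (Men): n = 4624; a·d/n = 682·3010/4624 = 443.9490; b·c/n = 500·432/4624 = 46.7128
OR_MH = (457.3985 + 443.9490) / (40.0907 + 46.7128) = 901.3475 / 86.8035 = 10.38377

10.38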